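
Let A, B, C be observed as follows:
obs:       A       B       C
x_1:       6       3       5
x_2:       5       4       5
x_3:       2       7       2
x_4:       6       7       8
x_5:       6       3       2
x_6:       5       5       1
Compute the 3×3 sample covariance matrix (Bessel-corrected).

Step 1 — column means:
  mean(A) = (6 + 5 + 2 + 6 + 6 + 5) / 6 = 30/6 = 5
  mean(B) = (3 + 4 + 7 + 7 + 3 + 5) / 6 = 29/6 = 4.8333
  mean(C) = (5 + 5 + 2 + 8 + 2 + 1) / 6 = 23/6 = 3.8333

Step 2 — sample covariance S[i,j] = (1/(n-1)) · Σ_k (x_{k,i} - mean_i) · (x_{k,j} - mean_j), with n-1 = 5.
  S[A,A] = ((1)·(1) + (0)·(0) + (-3)·(-3) + (1)·(1) + (1)·(1) + (0)·(0)) / 5 = 12/5 = 2.4
  S[A,B] = ((1)·(-1.8333) + (0)·(-0.8333) + (-3)·(2.1667) + (1)·(2.1667) + (1)·(-1.8333) + (0)·(0.1667)) / 5 = -8/5 = -1.6
  S[A,C] = ((1)·(1.1667) + (0)·(1.1667) + (-3)·(-1.8333) + (1)·(4.1667) + (1)·(-1.8333) + (0)·(-2.8333)) / 5 = 9/5 = 1.8
  S[B,B] = ((-1.8333)·(-1.8333) + (-0.8333)·(-0.8333) + (2.1667)·(2.1667) + (2.1667)·(2.1667) + (-1.8333)·(-1.8333) + (0.1667)·(0.1667)) / 5 = 16.8333/5 = 3.3667
  S[B,C] = ((-1.8333)·(1.1667) + (-0.8333)·(1.1667) + (2.1667)·(-1.8333) + (2.1667)·(4.1667) + (-1.8333)·(-1.8333) + (0.1667)·(-2.8333)) / 5 = 4.8333/5 = 0.9667
  S[C,C] = ((1.1667)·(1.1667) + (1.1667)·(1.1667) + (-1.8333)·(-1.8333) + (4.1667)·(4.1667) + (-1.8333)·(-1.8333) + (-2.8333)·(-2.8333)) / 5 = 34.8333/5 = 6.9667

S is symmetric (S[j,i] = S[i,j]). Assembling:

S = [[2.4, -1.6, 1.8],
 [-1.6, 3.3667, 0.9667],
 [1.8, 0.9667, 6.9667]]


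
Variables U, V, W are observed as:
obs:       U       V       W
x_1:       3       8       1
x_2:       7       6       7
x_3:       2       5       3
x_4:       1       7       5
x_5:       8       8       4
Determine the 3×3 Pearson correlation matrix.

Step 1 — column means:
  mean(U) = (3 + 7 + 2 + 1 + 8) / 5 = 21/5 = 4.2
  mean(V) = (8 + 6 + 5 + 7 + 8) / 5 = 34/5 = 6.8
  mean(W) = (1 + 7 + 3 + 5 + 4) / 5 = 20/5 = 4

Step 2 — sample variances and covariances s[i,j] = (1/(n-1)) · Σ_k (x_{k,i} - mean_i) · (x_{k,j} - mean_j), with n-1 = 4:
  s[U,U] = ((-1.2)·(-1.2) + (2.8)·(2.8) + (-2.2)·(-2.2) + (-3.2)·(-3.2) + (3.8)·(3.8)) / 4 = 38.8/4 = 9.7
  s[U,V] = ((-1.2)·(1.2) + (2.8)·(-0.8) + (-2.2)·(-1.8) + (-3.2)·(0.2) + (3.8)·(1.2)) / 4 = 4.2/4 = 1.05
  s[U,W] = ((-1.2)·(-3) + (2.8)·(3) + (-2.2)·(-1) + (-3.2)·(1) + (3.8)·(0)) / 4 = 11/4 = 2.75
  s[V,V] = ((1.2)·(1.2) + (-0.8)·(-0.8) + (-1.8)·(-1.8) + (0.2)·(0.2) + (1.2)·(1.2)) / 4 = 6.8/4 = 1.7
  s[V,W] = ((1.2)·(-3) + (-0.8)·(3) + (-1.8)·(-1) + (0.2)·(1) + (1.2)·(0)) / 4 = -4/4 = -1
  s[W,W] = ((-3)·(-3) + (3)·(3) + (-1)·(-1) + (1)·(1) + (0)·(0)) / 4 = 20/4 = 5
  Sample standard deviations s_i = √(s[i,i]):
  s(U) = √(9.7) = 3.1145
  s(V) = √(1.7) = 1.3038
  s(W) = √(5) = 2.2361

Step 3 — r_{ij} = s_{ij} / (s_i · s_j):
  r[U,U] = 1 (diagonal).
  r[U,V] = 1.05 / (3.1145 · 1.3038) = 1.05 / 4.0608 = 0.2586
  r[U,W] = 2.75 / (3.1145 · 2.2361) = 2.75 / 6.9642 = 0.3949
  r[V,V] = 1 (diagonal).
  r[V,W] = -1 / (1.3038 · 2.2361) = -1 / 2.9155 = -0.343
  r[W,W] = 1 (diagonal).

R is symmetric with unit diagonal. Assembling:

R = [[1, 0.2586, 0.3949],
 [0.2586, 1, -0.343],
 [0.3949, -0.343, 1]]


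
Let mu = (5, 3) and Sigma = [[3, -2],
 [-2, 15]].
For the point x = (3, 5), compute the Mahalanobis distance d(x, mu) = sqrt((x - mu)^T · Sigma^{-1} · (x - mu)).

Step 1 — centre the observation: (x - mu) = (-2, 2).

Step 2 — invert Sigma. det(Sigma) = 3·15 - (-2)² = 41.
  Sigma^{-1} = (1/det) · [[d, -b], [-b, a]] = [[0.3659, 0.0488],
 [0.0488, 0.0732]].

Step 3 — form the quadratic (x - mu)^T · Sigma^{-1} · (x - mu):
  Sigma^{-1} · (x - mu) = (-0.6341, 0.0488).
  (x - mu)^T · [Sigma^{-1} · (x - mu)] = (-2)·(-0.6341) + (2)·(0.0488) = 1.3659.

Step 4 — take square root: d = √(1.3659) ≈ 1.1687.

d(x, mu) = √(1.3659) ≈ 1.1687


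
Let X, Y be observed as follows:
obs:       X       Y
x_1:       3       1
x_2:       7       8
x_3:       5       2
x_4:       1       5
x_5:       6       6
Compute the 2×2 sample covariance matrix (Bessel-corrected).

Step 1 — column means:
  mean(X) = (3 + 7 + 5 + 1 + 6) / 5 = 22/5 = 4.4
  mean(Y) = (1 + 8 + 2 + 5 + 6) / 5 = 22/5 = 4.4

Step 2 — sample covariance S[i,j] = (1/(n-1)) · Σ_k (x_{k,i} - mean_i) · (x_{k,j} - mean_j), with n-1 = 4.
  S[X,X] = ((-1.4)·(-1.4) + (2.6)·(2.6) + (0.6)·(0.6) + (-3.4)·(-3.4) + (1.6)·(1.6)) / 4 = 23.2/4 = 5.8
  S[X,Y] = ((-1.4)·(-3.4) + (2.6)·(3.6) + (0.6)·(-2.4) + (-3.4)·(0.6) + (1.6)·(1.6)) / 4 = 13.2/4 = 3.3
  S[Y,Y] = ((-3.4)·(-3.4) + (3.6)·(3.6) + (-2.4)·(-2.4) + (0.6)·(0.6) + (1.6)·(1.6)) / 4 = 33.2/4 = 8.3

S is symmetric (S[j,i] = S[i,j]). Assembling:

S = [[5.8, 3.3],
 [3.3, 8.3]]


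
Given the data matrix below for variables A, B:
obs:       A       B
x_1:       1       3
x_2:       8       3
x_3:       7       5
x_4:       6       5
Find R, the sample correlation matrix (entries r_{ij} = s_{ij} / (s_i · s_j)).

Step 1 — column means:
  mean(A) = (1 + 8 + 7 + 6) / 4 = 22/4 = 5.5
  mean(B) = (3 + 3 + 5 + 5) / 4 = 16/4 = 4

Step 2 — sample variances and covariances s[i,j] = (1/(n-1)) · Σ_k (x_{k,i} - mean_i) · (x_{k,j} - mean_j), with n-1 = 3:
  s[A,A] = ((-4.5)·(-4.5) + (2.5)·(2.5) + (1.5)·(1.5) + (0.5)·(0.5)) / 3 = 29/3 = 9.6667
  s[A,B] = ((-4.5)·(-1) + (2.5)·(-1) + (1.5)·(1) + (0.5)·(1)) / 3 = 4/3 = 1.3333
  s[B,B] = ((-1)·(-1) + (-1)·(-1) + (1)·(1) + (1)·(1)) / 3 = 4/3 = 1.3333
  Sample standard deviations s_i = √(s[i,i]):
  s(A) = √(9.6667) = 3.1091
  s(B) = √(1.3333) = 1.1547

Step 3 — r_{ij} = s_{ij} / (s_i · s_j):
  r[A,A] = 1 (diagonal).
  r[A,B] = 1.3333 / (3.1091 · 1.1547) = 1.3333 / 3.5901 = 0.3714
  r[B,B] = 1 (diagonal).

R is symmetric with unit diagonal. Assembling:

R = [[1, 0.3714],
 [0.3714, 1]]


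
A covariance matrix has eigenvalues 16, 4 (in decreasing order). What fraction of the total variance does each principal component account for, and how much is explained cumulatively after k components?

Step 1 — total variance = trace(Sigma) = Σ λ_i = 16 + 4 = 20.

Step 2 — fraction explained by component i = λ_i / Σ λ:
  PC1: 16/20 = 0.8
  PC2: 4/20 = 0.2

Step 3 — cumulative fraction after k components = (λ_1 + ... + λ_k) / Σ λ:
  k = 1: 16/20 = 0.8
  k = 2: (16 + 4)/20 = 20/20 = 1

Summary (fraction, with percent):

explained: PC1 0.8 (80%), PC2 0.2 (20%);  cumulative: 0.8, 1


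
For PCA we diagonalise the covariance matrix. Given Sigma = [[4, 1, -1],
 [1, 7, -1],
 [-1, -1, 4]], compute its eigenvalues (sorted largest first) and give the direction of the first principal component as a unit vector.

Step 1 — characteristic polynomial p(λ) = det(λI - Sigma) = λ³ - tr·λ² + c_1·λ - det, where tr = trace, c_1 = sum of the principal 2×2 minors, det = det(Sigma):
  tr = 4 + 7 + 4 = 15,
  c_1 = (4·7 - (1)²) + (4·4 - (-1)²) + (7·4 - (-1)²) = 27 + 15 + 27 = 69,
  det = 4·(7·4 - (-1)²) - (1)·((1)·4 - (-1)·(-1)) + (-1)·((1)·(-1) - 7·(-1)) = 4·(27) - (1)·(3) + (-1)·(6) = 99.
  So p(λ) = λ³ - 15λ² + 69λ - 99.
Step 2 — look for an integer root (rational root theorem: any rational root is an integer divisor of 99). Testing λ = 3:
  p(3) = 27 - 135 + 207 - 99 = 0  ✓
  Dividing out (λ - 3): p(λ) = (λ - 3)(λ² - 12λ + 33).
Step 3 — remaining eigenvalues from the quadratic λ² - 12λ + 33 = 0:
  Δ = 12² - 4·33 = 144 - 132 = 12,  λ = (12 ± √12)/2 = (12 ± 3.4641)/2 ≈ 7.7321 or 4.2679.
  Sorted: λ_1 = 7.7321,  λ_2 = 4.2679,  λ_3 = 3  (check: sum = 15 = tr ✓).

Step 4 — unit eigenvector for λ_1 ≈ 7.7321: v spans the null space of (Sigma - λ_1 I), whose rows are
  r_1 = (-3.7321, 1, -1),  r_2 = (1, -0.7321, -1),  r_3 = (-1, -1, -3.7321).
  v is orthogonal to every row, so take v ∝ r_1 × r_2 = ((1)·(-1) - (-1)·(-0.7321), (-1)·(1) - (-3.7321)·(-1), (-3.7321)·(-0.7321) - (1)·(1)) ≈ (-1.7321, -4.7321, 1.7321).
  Rescale (multiply by -1 so the first nonzero entry is positive): u = (1.7321, 4.7321, -1.7321).
  ||u|| = √((1.7321)² + (4.7321)² + (-1.7321)²) = √(28.3923) ≈ 5.3284,  v_1 = u/||u|| ≈ (0.3251, 0.8881, -0.3251) (||v_1|| = 1).

λ_1 = 7.7321,  λ_2 = 4.2679,  λ_3 = 3;  v_1 ≈ (0.3251, 0.8881, -0.3251)


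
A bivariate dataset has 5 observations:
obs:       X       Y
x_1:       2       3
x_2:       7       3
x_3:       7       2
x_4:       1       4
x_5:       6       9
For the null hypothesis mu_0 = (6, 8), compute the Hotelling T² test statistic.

Step 1 — sample mean vector:
  mean(X) = (2 + 7 + 7 + 1 + 6) / 5 = 23/5 = 4.6
  mean(Y) = (3 + 3 + 2 + 4 + 9) / 5 = 21/5 = 4.2
  x̄ = (4.6, 4.2),  deviation x̄ - mu_0 = (4.6, 4.2) - (6, 8) = (-1.4, -3.8).

Step 2 — sample covariance matrix, S[i,j] = (1/(n-1)) · Σ_k (x_{k,i} - mean_i) · (x_{k,j} - mean_j), divisor n-1 = 4:
  S[X,X] = ((-2.6)·(-2.6) + (2.4)·(2.4) + (2.4)·(2.4) + (-3.6)·(-3.6) + (1.4)·(1.4)) / 4 = 33.2/4 = 8.3
  S[X,Y] = ((-2.6)·(-1.2) + (2.4)·(-1.2) + (2.4)·(-2.2) + (-3.6)·(-0.2) + (1.4)·(4.8)) / 4 = 2.4/4 = 0.6
  S[Y,Y] = ((-1.2)·(-1.2) + (-1.2)·(-1.2) + (-2.2)·(-2.2) + (-0.2)·(-0.2) + (4.8)·(4.8)) / 4 = 30.8/4 = 7.7
  S = [[8.3, 0.6],
 [0.6, 7.7]].

Step 3 — invert S. det(S) = 8.3·7.7 - (0.6)² = 63.55.
  S^{-1} = (1/det) · [[d, -b], [-b, a]] = [[0.1212, -0.0094],
 [-0.0094, 0.1306]].

Step 4 — quadratic form (x̄ - mu_0)^T · S^{-1} · (x̄ - mu_0):
  S^{-1} · (x̄ - mu_0) = (-0.1338, -0.4831),
  (x̄ - mu_0)^T · [...] = (-1.4)·(-0.1338) + (-3.8)·(-0.4831) = 2.023.

Step 5 — scale by n: T² = 5 · 2.023 = 10.1149.

T² ≈ 10.1149


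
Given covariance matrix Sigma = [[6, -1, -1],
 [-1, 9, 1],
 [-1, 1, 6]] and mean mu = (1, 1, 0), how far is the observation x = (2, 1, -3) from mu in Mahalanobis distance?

Step 1 — centre the observation: (x - mu) = (1, 0, -3).

Step 2 — invert Sigma (cofactor / det for 3×3, or solve directly):
  Sigma^{-1} = [[0.1738, 0.0164, 0.0262],
 [0.0164, 0.1148, -0.0164],
 [0.0262, -0.0164, 0.1738]].

Step 3 — form the quadratic (x - mu)^T · Sigma^{-1} · (x - mu):
  Sigma^{-1} · (x - mu) = (0.0951, 0.0656, -0.4951).
  (x - mu)^T · [Sigma^{-1} · (x - mu)] = (1)·(0.0951) + (0)·(0.0656) + (-3)·(-0.4951) = 1.5803.

Step 4 — take square root: d = √(1.5803) ≈ 1.2571.

d(x, mu) = √(1.5803) ≈ 1.2571


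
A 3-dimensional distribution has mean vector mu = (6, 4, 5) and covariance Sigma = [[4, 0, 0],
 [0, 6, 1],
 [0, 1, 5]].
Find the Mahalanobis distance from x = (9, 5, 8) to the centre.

Step 1 — centre the observation: (x - mu) = (3, 1, 3).

Step 2 — invert Sigma (cofactor / det for 3×3, or solve directly):
  Sigma^{-1} = [[0.25, 0, 0],
 [0, 0.1724, -0.0345],
 [0, -0.0345, 0.2069]].

Step 3 — form the quadratic (x - mu)^T · Sigma^{-1} · (x - mu):
  Sigma^{-1} · (x - mu) = (0.75, 0.069, 0.5862).
  (x - mu)^T · [Sigma^{-1} · (x - mu)] = (3)·(0.75) + (1)·(0.069) + (3)·(0.5862) = 4.0776.

Step 4 — take square root: d = √(4.0776) ≈ 2.0193.

d(x, mu) = √(4.0776) ≈ 2.0193


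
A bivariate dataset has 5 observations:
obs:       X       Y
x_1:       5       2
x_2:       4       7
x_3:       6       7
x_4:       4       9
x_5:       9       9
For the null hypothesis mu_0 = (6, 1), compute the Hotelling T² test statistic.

Step 1 — sample mean vector:
  mean(X) = (5 + 4 + 6 + 4 + 9) / 5 = 28/5 = 5.6
  mean(Y) = (2 + 7 + 7 + 9 + 9) / 5 = 34/5 = 6.8
  x̄ = (5.6, 6.8),  deviation x̄ - mu_0 = (5.6, 6.8) - (6, 1) = (-0.4, 5.8).

Step 2 — sample covariance matrix, S[i,j] = (1/(n-1)) · Σ_k (x_{k,i} - mean_i) · (x_{k,j} - mean_j), divisor n-1 = 4:
  S[X,X] = ((-0.6)·(-0.6) + (-1.6)·(-1.6) + (0.4)·(0.4) + (-1.6)·(-1.6) + (3.4)·(3.4)) / 4 = 17.2/4 = 4.3
  S[X,Y] = ((-0.6)·(-4.8) + (-1.6)·(0.2) + (0.4)·(0.2) + (-1.6)·(2.2) + (3.4)·(2.2)) / 4 = 6.6/4 = 1.65
  S[Y,Y] = ((-4.8)·(-4.8) + (0.2)·(0.2) + (0.2)·(0.2) + (2.2)·(2.2) + (2.2)·(2.2)) / 4 = 32.8/4 = 8.2
  S = [[4.3, 1.65],
 [1.65, 8.2]].

Step 3 — invert S. det(S) = 4.3·8.2 - (1.65)² = 32.5375.
  S^{-1} = (1/det) · [[d, -b], [-b, a]] = [[0.252, -0.0507],
 [-0.0507, 0.1322]].

Step 4 — quadratic form (x̄ - mu_0)^T · S^{-1} · (x̄ - mu_0):
  S^{-1} · (x̄ - mu_0) = (-0.3949, 0.7868),
  (x̄ - mu_0)^T · [...] = (-0.4)·(-0.3949) + (5.8)·(0.7868) = 4.7213.

Step 5 — scale by n: T² = 5 · 4.7213 = 23.6066.

T² ≈ 23.6066


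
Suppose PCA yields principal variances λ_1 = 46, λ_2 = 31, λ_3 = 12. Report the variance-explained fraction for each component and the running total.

Step 1 — total variance = trace(Sigma) = Σ λ_i = 46 + 31 + 12 = 89.

Step 2 — fraction explained by component i = λ_i / Σ λ:
  PC1: 46/89 = 0.5169
  PC2: 31/89 = 0.3483
  PC3: 12/89 = 0.1348

Step 3 — cumulative fraction after k components = (λ_1 + ... + λ_k) / Σ λ:
  k = 1: 46/89 = 0.5169
  k = 2: (46 + 31)/89 = 77/89 = 0.8652
  k = 3: (46 + 31 + 12)/89 = 89/89 = 1

Summary (fraction, with percent):

explained: PC1 0.5169 (51.69%), PC2 0.3483 (34.83%), PC3 0.1348 (13.48%);  cumulative: 0.5169, 0.8652, 1


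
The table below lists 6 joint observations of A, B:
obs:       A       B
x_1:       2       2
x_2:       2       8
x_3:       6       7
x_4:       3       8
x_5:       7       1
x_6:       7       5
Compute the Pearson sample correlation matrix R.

Step 1 — column means:
  mean(A) = (2 + 2 + 6 + 3 + 7 + 7) / 6 = 27/6 = 4.5
  mean(B) = (2 + 8 + 7 + 8 + 1 + 5) / 6 = 31/6 = 5.1667

Step 2 — sample variances and covariances s[i,j] = (1/(n-1)) · Σ_k (x_{k,i} - mean_i) · (x_{k,j} - mean_j), with n-1 = 5:
  s[A,A] = ((-2.5)·(-2.5) + (-2.5)·(-2.5) + (1.5)·(1.5) + (-1.5)·(-1.5) + (2.5)·(2.5) + (2.5)·(2.5)) / 5 = 29.5/5 = 5.9
  s[A,B] = ((-2.5)·(-3.1667) + (-2.5)·(2.8333) + (1.5)·(1.8333) + (-1.5)·(2.8333) + (2.5)·(-4.1667) + (2.5)·(-0.1667)) / 5 = -11.5/5 = -2.3
  s[B,B] = ((-3.1667)·(-3.1667) + (2.8333)·(2.8333) + (1.8333)·(1.8333) + (2.8333)·(2.8333) + (-4.1667)·(-4.1667) + (-0.1667)·(-0.1667)) / 5 = 46.8333/5 = 9.3667
  Sample standard deviations s_i = √(s[i,i]):
  s(A) = √(5.9) = 2.429
  s(B) = √(9.3667) = 3.0605

Step 3 — r_{ij} = s_{ij} / (s_i · s_j):
  r[A,A] = 1 (diagonal).
  r[A,B] = -2.3 / (2.429 · 3.0605) = -2.3 / 7.4339 = -0.3094
  r[B,B] = 1 (diagonal).

R is symmetric with unit diagonal. Assembling:

R = [[1, -0.3094],
 [-0.3094, 1]]


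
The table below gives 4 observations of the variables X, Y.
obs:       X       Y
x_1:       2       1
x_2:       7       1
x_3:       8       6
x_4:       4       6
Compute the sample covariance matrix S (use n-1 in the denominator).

Step 1 — column means:
  mean(X) = (2 + 7 + 8 + 4) / 4 = 21/4 = 5.25
  mean(Y) = (1 + 1 + 6 + 6) / 4 = 14/4 = 3.5

Step 2 — sample covariance S[i,j] = (1/(n-1)) · Σ_k (x_{k,i} - mean_i) · (x_{k,j} - mean_j), with n-1 = 3.
  S[X,X] = ((-3.25)·(-3.25) + (1.75)·(1.75) + (2.75)·(2.75) + (-1.25)·(-1.25)) / 3 = 22.75/3 = 7.5833
  S[X,Y] = ((-3.25)·(-2.5) + (1.75)·(-2.5) + (2.75)·(2.5) + (-1.25)·(2.5)) / 3 = 7.5/3 = 2.5
  S[Y,Y] = ((-2.5)·(-2.5) + (-2.5)·(-2.5) + (2.5)·(2.5) + (2.5)·(2.5)) / 3 = 25/3 = 8.3333

S is symmetric (S[j,i] = S[i,j]). Assembling:

S = [[7.5833, 2.5],
 [2.5, 8.3333]]


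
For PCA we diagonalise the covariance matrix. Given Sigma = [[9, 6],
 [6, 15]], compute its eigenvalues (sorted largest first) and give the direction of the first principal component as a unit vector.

Step 1 — characteristic polynomial of 2×2 Sigma:
  det(Sigma - λI) = λ² - trace · λ + det = 0.
  trace = 9 + 15 = 24, det = 9·15 - (6)² = 99.
Step 2 — discriminant:
  Δ = trace² - 4·det = 576 - 396 = 180.
Step 3 — eigenvalues:
  λ = (trace ± √Δ)/2 = (24 ± 13.4164)/2,
  λ_1 = 18.7082,  λ_2 = 5.2918.

Step 4 — unit eigenvector for λ_1: solve (Sigma - λ_1 I)v = 0. First row:
  (9 - 18.7082)·v_x + (6)·v_y = 0, i.e. (-9.7082)·v_x + (6)·v_y = 0,
  so v ∝ (b, λ_1 - a) = (6, 9.7082) = u.
  ||u|| = √((6)² + (9.7082)²) = √(130.2492) ≈ 11.4127,
  v_1 = u/||u|| ≈ (0.5257, 0.8507) (||v_1|| = 1).

λ_1 = 18.7082,  λ_2 = 5.2918;  v_1 ≈ (0.5257, 0.8507)


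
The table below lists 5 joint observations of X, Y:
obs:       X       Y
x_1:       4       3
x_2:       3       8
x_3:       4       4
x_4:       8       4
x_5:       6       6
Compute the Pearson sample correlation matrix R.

Step 1 — column means:
  mean(X) = (4 + 3 + 4 + 8 + 6) / 5 = 25/5 = 5
  mean(Y) = (3 + 8 + 4 + 4 + 6) / 5 = 25/5 = 5

Step 2 — sample variances and covariances s[i,j] = (1/(n-1)) · Σ_k (x_{k,i} - mean_i) · (x_{k,j} - mean_j), with n-1 = 4:
  s[X,X] = ((-1)·(-1) + (-2)·(-2) + (-1)·(-1) + (3)·(3) + (1)·(1)) / 4 = 16/4 = 4
  s[X,Y] = ((-1)·(-2) + (-2)·(3) + (-1)·(-1) + (3)·(-1) + (1)·(1)) / 4 = -5/4 = -1.25
  s[Y,Y] = ((-2)·(-2) + (3)·(3) + (-1)·(-1) + (-1)·(-1) + (1)·(1)) / 4 = 16/4 = 4
  Sample standard deviations s_i = √(s[i,i]):
  s(X) = √(4) = 2
  s(Y) = √(4) = 2

Step 3 — r_{ij} = s_{ij} / (s_i · s_j):
  r[X,X] = 1 (diagonal).
  r[X,Y] = -1.25 / (2 · 2) = -1.25 / 4 = -0.3125
  r[Y,Y] = 1 (diagonal).

R is symmetric with unit diagonal. Assembling:

R = [[1, -0.3125],
 [-0.3125, 1]]


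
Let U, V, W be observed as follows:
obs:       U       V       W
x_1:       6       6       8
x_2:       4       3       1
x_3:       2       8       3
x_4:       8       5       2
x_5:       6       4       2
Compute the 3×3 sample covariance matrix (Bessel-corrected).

Step 1 — column means:
  mean(U) = (6 + 4 + 2 + 8 + 6) / 5 = 26/5 = 5.2
  mean(V) = (6 + 3 + 8 + 5 + 4) / 5 = 26/5 = 5.2
  mean(W) = (8 + 1 + 3 + 2 + 2) / 5 = 16/5 = 3.2

Step 2 — sample covariance S[i,j] = (1/(n-1)) · Σ_k (x_{k,i} - mean_i) · (x_{k,j} - mean_j), with n-1 = 4.
  S[U,U] = ((0.8)·(0.8) + (-1.2)·(-1.2) + (-3.2)·(-3.2) + (2.8)·(2.8) + (0.8)·(0.8)) / 4 = 20.8/4 = 5.2
  S[U,V] = ((0.8)·(0.8) + (-1.2)·(-2.2) + (-3.2)·(2.8) + (2.8)·(-0.2) + (0.8)·(-1.2)) / 4 = -7.2/4 = -1.8
  S[U,W] = ((0.8)·(4.8) + (-1.2)·(-2.2) + (-3.2)·(-0.2) + (2.8)·(-1.2) + (0.8)·(-1.2)) / 4 = 2.8/4 = 0.7
  S[V,V] = ((0.8)·(0.8) + (-2.2)·(-2.2) + (2.8)·(2.8) + (-0.2)·(-0.2) + (-1.2)·(-1.2)) / 4 = 14.8/4 = 3.7
  S[V,W] = ((0.8)·(4.8) + (-2.2)·(-2.2) + (2.8)·(-0.2) + (-0.2)·(-1.2) + (-1.2)·(-1.2)) / 4 = 9.8/4 = 2.45
  S[W,W] = ((4.8)·(4.8) + (-2.2)·(-2.2) + (-0.2)·(-0.2) + (-1.2)·(-1.2) + (-1.2)·(-1.2)) / 4 = 30.8/4 = 7.7

S is symmetric (S[j,i] = S[i,j]). Assembling:

S = [[5.2, -1.8, 0.7],
 [-1.8, 3.7, 2.45],
 [0.7, 2.45, 7.7]]


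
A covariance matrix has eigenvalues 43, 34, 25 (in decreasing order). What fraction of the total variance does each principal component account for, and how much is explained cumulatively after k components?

Step 1 — total variance = trace(Sigma) = Σ λ_i = 43 + 34 + 25 = 102.

Step 2 — fraction explained by component i = λ_i / Σ λ:
  PC1: 43/102 = 0.4216
  PC2: 34/102 = 0.3333
  PC3: 25/102 = 0.2451

Step 3 — cumulative fraction after k components = (λ_1 + ... + λ_k) / Σ λ:
  k = 1: 43/102 = 0.4216
  k = 2: (43 + 34)/102 = 77/102 = 0.7549
  k = 3: (43 + 34 + 25)/102 = 102/102 = 1

Summary (fraction, with percent):

explained: PC1 0.4216 (42.16%), PC2 0.3333 (33.33%), PC3 0.2451 (24.51%);  cumulative: 0.4216, 0.7549, 1


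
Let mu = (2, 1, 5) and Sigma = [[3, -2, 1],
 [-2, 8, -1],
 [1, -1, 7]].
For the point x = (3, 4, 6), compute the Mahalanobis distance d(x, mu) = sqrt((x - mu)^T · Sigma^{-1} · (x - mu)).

Step 1 — centre the observation: (x - mu) = (1, 3, 1).

Step 2 — invert Sigma (cofactor / det for 3×3, or solve directly):
  Sigma^{-1} = [[0.4135, 0.0977, -0.0451],
 [0.0977, 0.1504, 0.0075],
 [-0.0451, 0.0075, 0.1504]].

Step 3 — form the quadratic (x - mu)^T · Sigma^{-1} · (x - mu):
  Sigma^{-1} · (x - mu) = (0.6617, 0.5564, 0.1278).
  (x - mu)^T · [Sigma^{-1} · (x - mu)] = (1)·(0.6617) + (3)·(0.5564) + (1)·(0.1278) = 2.4586.

Step 4 — take square root: d = √(2.4586) ≈ 1.568.

d(x, mu) = √(2.4586) ≈ 1.568


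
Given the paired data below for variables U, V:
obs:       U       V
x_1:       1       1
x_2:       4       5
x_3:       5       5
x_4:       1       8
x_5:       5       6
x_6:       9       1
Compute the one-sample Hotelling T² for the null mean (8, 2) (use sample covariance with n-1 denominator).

Step 1 — sample mean vector:
  mean(U) = (1 + 4 + 5 + 1 + 5 + 9) / 6 = 25/6 = 4.1667
  mean(V) = (1 + 5 + 5 + 8 + 6 + 1) / 6 = 26/6 = 4.3333
  x̄ = (4.1667, 4.3333),  deviation x̄ - mu_0 = (4.1667, 4.3333) - (8, 2) = (-3.8333, 2.3333).

Step 2 — sample covariance matrix, S[i,j] = (1/(n-1)) · Σ_k (x_{k,i} - mean_i) · (x_{k,j} - mean_j), divisor n-1 = 5:
  S[U,U] = ((-3.1667)·(-3.1667) + (-0.1667)·(-0.1667) + (0.8333)·(0.8333) + (-3.1667)·(-3.1667) + (0.8333)·(0.8333) + (4.8333)·(4.8333)) / 5 = 44.8333/5 = 8.9667
  S[U,V] = ((-3.1667)·(-3.3333) + (-0.1667)·(0.6667) + (0.8333)·(0.6667) + (-3.1667)·(3.6667) + (0.8333)·(1.6667) + (4.8333)·(-3.3333)) / 5 = -15.3333/5 = -3.0667
  S[V,V] = ((-3.3333)·(-3.3333) + (0.6667)·(0.6667) + (0.6667)·(0.6667) + (3.6667)·(3.6667) + (1.6667)·(1.6667) + (-3.3333)·(-3.3333)) / 5 = 39.3333/5 = 7.8667
  S = [[8.9667, -3.0667],
 [-3.0667, 7.8667]].

Step 3 — invert S. det(S) = 8.9667·7.8667 - (-3.0667)² = 61.1333.
  S^{-1} = (1/det) · [[d, -b], [-b, a]] = [[0.1287, 0.0502],
 [0.0502, 0.1467]].

Step 4 — quadratic form (x̄ - mu_0)^T · S^{-1} · (x̄ - mu_0):
  S^{-1} · (x̄ - mu_0) = (-0.3762, 0.1499),
  (x̄ - mu_0)^T · [...] = (-3.8333)·(-0.3762) + (2.3333)·(0.1499) = 1.7921.

Step 5 — scale by n: T² = 6 · 1.7921 = 10.7525.

T² ≈ 10.7525


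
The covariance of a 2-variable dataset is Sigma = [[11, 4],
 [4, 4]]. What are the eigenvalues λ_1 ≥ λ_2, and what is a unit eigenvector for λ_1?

Step 1 — characteristic polynomial of 2×2 Sigma:
  det(Sigma - λI) = λ² - trace · λ + det = 0.
  trace = 11 + 4 = 15, det = 11·4 - (4)² = 28.
Step 2 — discriminant:
  Δ = trace² - 4·det = 225 - 112 = 113.
Step 3 — eigenvalues:
  λ = (trace ± √Δ)/2 = (15 ± 10.6301)/2,
  λ_1 = 12.8151,  λ_2 = 2.1849.

Step 4 — unit eigenvector for λ_1: solve (Sigma - λ_1 I)v = 0. First row:
  (11 - 12.8151)·v_x + (4)·v_y = 0, i.e. (-1.8151)·v_x + (4)·v_y = 0,
  so v ∝ (b, λ_1 - a) = (4, 1.8151) = u.
  ||u|| = √((4)² + (1.8151)²) = √(19.2945) ≈ 4.3925,
  v_1 = u/||u|| ≈ (0.9106, 0.4132) (||v_1|| = 1).

λ_1 = 12.8151,  λ_2 = 2.1849;  v_1 ≈ (0.9106, 0.4132)


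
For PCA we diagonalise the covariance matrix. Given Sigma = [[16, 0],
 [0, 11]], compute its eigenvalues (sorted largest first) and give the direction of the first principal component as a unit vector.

Step 1 — characteristic polynomial of 2×2 Sigma:
  det(Sigma - λI) = λ² - trace · λ + det = 0.
  trace = 16 + 11 = 27, det = 16·11 - (0)² = 176.
Step 2 — discriminant:
  Δ = trace² - 4·det = 729 - 704 = 25.
Step 3 — eigenvalues:
  λ = (trace ± √Δ)/2 = (27 ± 5)/2,
  λ_1 = 16,  λ_2 = 11.

Step 4 — unit eigenvector for λ_1: Sigma is diagonal, so its eigenvectors are the coordinate axes. λ_1 = 16 is the diagonal entry on the first coordinate axis, hence
  v_1 = (1, 0) (||v_1|| = 1).

λ_1 = 16,  λ_2 = 11;  v_1 ≈ (1, 0)


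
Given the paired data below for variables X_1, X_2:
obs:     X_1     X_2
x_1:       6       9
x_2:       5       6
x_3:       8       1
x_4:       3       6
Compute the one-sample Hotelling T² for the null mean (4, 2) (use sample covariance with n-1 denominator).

Step 1 — sample mean vector:
  mean(X_1) = (6 + 5 + 8 + 3) / 4 = 22/4 = 5.5
  mean(X_2) = (9 + 6 + 1 + 6) / 4 = 22/4 = 5.5
  x̄ = (5.5, 5.5),  deviation x̄ - mu_0 = (5.5, 5.5) - (4, 2) = (1.5, 3.5).

Step 2 — sample covariance matrix, S[i,j] = (1/(n-1)) · Σ_k (x_{k,i} - mean_i) · (x_{k,j} - mean_j), divisor n-1 = 3:
  S[X_1,X_1] = ((0.5)·(0.5) + (-0.5)·(-0.5) + (2.5)·(2.5) + (-2.5)·(-2.5)) / 3 = 13/3 = 4.3333
  S[X_1,X_2] = ((0.5)·(3.5) + (-0.5)·(0.5) + (2.5)·(-4.5) + (-2.5)·(0.5)) / 3 = -11/3 = -3.6667
  S[X_2,X_2] = ((3.5)·(3.5) + (0.5)·(0.5) + (-4.5)·(-4.5) + (0.5)·(0.5)) / 3 = 33/3 = 11
  S = [[4.3333, -3.6667],
 [-3.6667, 11]].

Step 3 — invert S. det(S) = 4.3333·11 - (-3.6667)² = 34.2222.
  S^{-1} = (1/det) · [[d, -b], [-b, a]] = [[0.3214, 0.1071],
 [0.1071, 0.1266]].

Step 4 — quadratic form (x̄ - mu_0)^T · S^{-1} · (x̄ - mu_0):
  S^{-1} · (x̄ - mu_0) = (0.8571, 0.6039),
  (x̄ - mu_0)^T · [...] = (1.5)·(0.8571) + (3.5)·(0.6039) = 3.3994.

Step 5 — scale by n: T² = 4 · 3.3994 = 13.5974.

T² ≈ 13.5974


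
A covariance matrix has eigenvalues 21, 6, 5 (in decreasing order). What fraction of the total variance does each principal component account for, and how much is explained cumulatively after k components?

Step 1 — total variance = trace(Sigma) = Σ λ_i = 21 + 6 + 5 = 32.

Step 2 — fraction explained by component i = λ_i / Σ λ:
  PC1: 21/32 = 0.6562
  PC2: 6/32 = 0.1875
  PC3: 5/32 = 0.1562

Step 3 — cumulative fraction after k components = (λ_1 + ... + λ_k) / Σ λ:
  k = 1: 21/32 = 0.6562
  k = 2: (21 + 6)/32 = 27/32 = 0.8438
  k = 3: (21 + 6 + 5)/32 = 32/32 = 1

Summary (fraction, with percent):

explained: PC1 0.6562 (65.62%), PC2 0.1875 (18.75%), PC3 0.1562 (15.62%);  cumulative: 0.6562, 0.8438, 1


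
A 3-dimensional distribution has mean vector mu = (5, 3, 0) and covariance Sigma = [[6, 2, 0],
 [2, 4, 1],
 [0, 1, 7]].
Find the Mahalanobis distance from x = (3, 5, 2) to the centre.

Step 1 — centre the observation: (x - mu) = (-2, 2, 2).

Step 2 — invert Sigma (cofactor / det for 3×3, or solve directly):
  Sigma^{-1} = [[0.2015, -0.1045, 0.0149],
 [-0.1045, 0.3134, -0.0448],
 [0.0149, -0.0448, 0.1493]].

Step 3 — form the quadratic (x - mu)^T · Sigma^{-1} · (x - mu):
  Sigma^{-1} · (x - mu) = (-0.5821, 0.7463, 0.1791).
  (x - mu)^T · [Sigma^{-1} · (x - mu)] = (-2)·(-0.5821) + (2)·(0.7463) + (2)·(0.1791) = 3.0149.

Step 4 — take square root: d = √(3.0149) ≈ 1.7364.

d(x, mu) = √(3.0149) ≈ 1.7364


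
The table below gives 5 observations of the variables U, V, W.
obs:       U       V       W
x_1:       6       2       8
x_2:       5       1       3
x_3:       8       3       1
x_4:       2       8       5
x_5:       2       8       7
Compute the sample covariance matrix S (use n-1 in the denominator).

Step 1 — column means:
  mean(U) = (6 + 5 + 8 + 2 + 2) / 5 = 23/5 = 4.6
  mean(V) = (2 + 1 + 3 + 8 + 8) / 5 = 22/5 = 4.4
  mean(W) = (8 + 3 + 1 + 5 + 7) / 5 = 24/5 = 4.8

Step 2 — sample covariance S[i,j] = (1/(n-1)) · Σ_k (x_{k,i} - mean_i) · (x_{k,j} - mean_j), with n-1 = 4.
  S[U,U] = ((1.4)·(1.4) + (0.4)·(0.4) + (3.4)·(3.4) + (-2.6)·(-2.6) + (-2.6)·(-2.6)) / 4 = 27.2/4 = 6.8
  S[U,V] = ((1.4)·(-2.4) + (0.4)·(-3.4) + (3.4)·(-1.4) + (-2.6)·(3.6) + (-2.6)·(3.6)) / 4 = -28.2/4 = -7.05
  S[U,W] = ((1.4)·(3.2) + (0.4)·(-1.8) + (3.4)·(-3.8) + (-2.6)·(0.2) + (-2.6)·(2.2)) / 4 = -15.4/4 = -3.85
  S[V,V] = ((-2.4)·(-2.4) + (-3.4)·(-3.4) + (-1.4)·(-1.4) + (3.6)·(3.6) + (3.6)·(3.6)) / 4 = 45.2/4 = 11.3
  S[V,W] = ((-2.4)·(3.2) + (-3.4)·(-1.8) + (-1.4)·(-3.8) + (3.6)·(0.2) + (3.6)·(2.2)) / 4 = 12.4/4 = 3.1
  S[W,W] = ((3.2)·(3.2) + (-1.8)·(-1.8) + (-3.8)·(-3.8) + (0.2)·(0.2) + (2.2)·(2.2)) / 4 = 32.8/4 = 8.2

S is symmetric (S[j,i] = S[i,j]). Assembling:

S = [[6.8, -7.05, -3.85],
 [-7.05, 11.3, 3.1],
 [-3.85, 3.1, 8.2]]


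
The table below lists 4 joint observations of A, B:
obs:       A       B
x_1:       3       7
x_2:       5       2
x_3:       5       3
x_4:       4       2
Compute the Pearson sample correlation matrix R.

Step 1 — column means:
  mean(A) = (3 + 5 + 5 + 4) / 4 = 17/4 = 4.25
  mean(B) = (7 + 2 + 3 + 2) / 4 = 14/4 = 3.5

Step 2 — sample variances and covariances s[i,j] = (1/(n-1)) · Σ_k (x_{k,i} - mean_i) · (x_{k,j} - mean_j), with n-1 = 3:
  s[A,A] = ((-1.25)·(-1.25) + (0.75)·(0.75) + (0.75)·(0.75) + (-0.25)·(-0.25)) / 3 = 2.75/3 = 0.9167
  s[A,B] = ((-1.25)·(3.5) + (0.75)·(-1.5) + (0.75)·(-0.5) + (-0.25)·(-1.5)) / 3 = -5.5/3 = -1.8333
  s[B,B] = ((3.5)·(3.5) + (-1.5)·(-1.5) + (-0.5)·(-0.5) + (-1.5)·(-1.5)) / 3 = 17/3 = 5.6667
  Sample standard deviations s_i = √(s[i,i]):
  s(A) = √(0.9167) = 0.9574
  s(B) = √(5.6667) = 2.3805

Step 3 — r_{ij} = s_{ij} / (s_i · s_j):
  r[A,A] = 1 (diagonal).
  r[A,B] = -1.8333 / (0.9574 · 2.3805) = -1.8333 / 2.2791 = -0.8044
  r[B,B] = 1 (diagonal).

R is symmetric with unit diagonal. Assembling:

R = [[1, -0.8044],
 [-0.8044, 1]]


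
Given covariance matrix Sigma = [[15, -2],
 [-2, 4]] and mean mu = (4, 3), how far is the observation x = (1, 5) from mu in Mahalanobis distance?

Step 1 — centre the observation: (x - mu) = (-3, 2).

Step 2 — invert Sigma. det(Sigma) = 15·4 - (-2)² = 56.
  Sigma^{-1} = (1/det) · [[d, -b], [-b, a]] = [[0.0714, 0.0357],
 [0.0357, 0.2679]].

Step 3 — form the quadratic (x - mu)^T · Sigma^{-1} · (x - mu):
  Sigma^{-1} · (x - mu) = (-0.1429, 0.4286).
  (x - mu)^T · [Sigma^{-1} · (x - mu)] = (-3)·(-0.1429) + (2)·(0.4286) = 1.2857.

Step 4 — take square root: d = √(1.2857) ≈ 1.1339.

d(x, mu) = √(1.2857) ≈ 1.1339


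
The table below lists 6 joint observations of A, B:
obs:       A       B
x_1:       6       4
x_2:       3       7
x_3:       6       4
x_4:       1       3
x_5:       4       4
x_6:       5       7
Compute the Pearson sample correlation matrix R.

Step 1 — column means:
  mean(A) = (6 + 3 + 6 + 1 + 4 + 5) / 6 = 25/6 = 4.1667
  mean(B) = (4 + 7 + 4 + 3 + 4 + 7) / 6 = 29/6 = 4.8333

Step 2 — sample variances and covariances s[i,j] = (1/(n-1)) · Σ_k (x_{k,i} - mean_i) · (x_{k,j} - mean_j), with n-1 = 5:
  s[A,A] = ((1.8333)·(1.8333) + (-1.1667)·(-1.1667) + (1.8333)·(1.8333) + (-3.1667)·(-3.1667) + (-0.1667)·(-0.1667) + (0.8333)·(0.8333)) / 5 = 18.8333/5 = 3.7667
  s[A,B] = ((1.8333)·(-0.8333) + (-1.1667)·(2.1667) + (1.8333)·(-0.8333) + (-3.1667)·(-1.8333) + (-0.1667)·(-0.8333) + (0.8333)·(2.1667)) / 5 = 2.1667/5 = 0.4333
  s[B,B] = ((-0.8333)·(-0.8333) + (2.1667)·(2.1667) + (-0.8333)·(-0.8333) + (-1.8333)·(-1.8333) + (-0.8333)·(-0.8333) + (2.1667)·(2.1667)) / 5 = 14.8333/5 = 2.9667
  Sample standard deviations s_i = √(s[i,i]):
  s(A) = √(3.7667) = 1.9408
  s(B) = √(2.9667) = 1.7224

Step 3 — r_{ij} = s_{ij} / (s_i · s_j):
  r[A,A] = 1 (diagonal).
  r[A,B] = 0.4333 / (1.9408 · 1.7224) = 0.4333 / 3.3428 = 0.1296
  r[B,B] = 1 (diagonal).

R is symmetric with unit diagonal. Assembling:

R = [[1, 0.1296],
 [0.1296, 1]]


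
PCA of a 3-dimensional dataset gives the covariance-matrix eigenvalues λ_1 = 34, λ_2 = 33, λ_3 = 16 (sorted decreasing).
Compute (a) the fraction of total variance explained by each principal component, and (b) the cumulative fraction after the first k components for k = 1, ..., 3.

Step 1 — total variance = trace(Sigma) = Σ λ_i = 34 + 33 + 16 = 83.

Step 2 — fraction explained by component i = λ_i / Σ λ:
  PC1: 34/83 = 0.4096
  PC2: 33/83 = 0.3976
  PC3: 16/83 = 0.1928

Step 3 — cumulative fraction after k components = (λ_1 + ... + λ_k) / Σ λ:
  k = 1: 34/83 = 0.4096
  k = 2: (34 + 33)/83 = 67/83 = 0.8072
  k = 3: (34 + 33 + 16)/83 = 83/83 = 1

Summary (fraction, with percent):

explained: PC1 0.4096 (40.96%), PC2 0.3976 (39.76%), PC3 0.1928 (19.28%);  cumulative: 0.4096, 0.8072, 1


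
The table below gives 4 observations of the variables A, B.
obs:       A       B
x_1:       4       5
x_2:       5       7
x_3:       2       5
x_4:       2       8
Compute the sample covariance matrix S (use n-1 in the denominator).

Step 1 — column means:
  mean(A) = (4 + 5 + 2 + 2) / 4 = 13/4 = 3.25
  mean(B) = (5 + 7 + 5 + 8) / 4 = 25/4 = 6.25

Step 2 — sample covariance S[i,j] = (1/(n-1)) · Σ_k (x_{k,i} - mean_i) · (x_{k,j} - mean_j), with n-1 = 3.
  S[A,A] = ((0.75)·(0.75) + (1.75)·(1.75) + (-1.25)·(-1.25) + (-1.25)·(-1.25)) / 3 = 6.75/3 = 2.25
  S[A,B] = ((0.75)·(-1.25) + (1.75)·(0.75) + (-1.25)·(-1.25) + (-1.25)·(1.75)) / 3 = -0.25/3 = -0.0833
  S[B,B] = ((-1.25)·(-1.25) + (0.75)·(0.75) + (-1.25)·(-1.25) + (1.75)·(1.75)) / 3 = 6.75/3 = 2.25

S is symmetric (S[j,i] = S[i,j]). Assembling:

S = [[2.25, -0.0833],
 [-0.0833, 2.25]]


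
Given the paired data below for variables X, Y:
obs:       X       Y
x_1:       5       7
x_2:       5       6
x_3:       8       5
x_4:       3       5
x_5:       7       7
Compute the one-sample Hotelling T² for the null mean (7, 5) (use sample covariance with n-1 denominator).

Step 1 — sample mean vector:
  mean(X) = (5 + 5 + 8 + 3 + 7) / 5 = 28/5 = 5.6
  mean(Y) = (7 + 6 + 5 + 5 + 7) / 5 = 30/5 = 6
  x̄ = (5.6, 6),  deviation x̄ - mu_0 = (5.6, 6) - (7, 5) = (-1.4, 1).

Step 2 — sample covariance matrix, S[i,j] = (1/(n-1)) · Σ_k (x_{k,i} - mean_i) · (x_{k,j} - mean_j), divisor n-1 = 4:
  S[X,X] = ((-0.6)·(-0.6) + (-0.6)·(-0.6) + (2.4)·(2.4) + (-2.6)·(-2.6) + (1.4)·(1.4)) / 4 = 15.2/4 = 3.8
  S[X,Y] = ((-0.6)·(1) + (-0.6)·(0) + (2.4)·(-1) + (-2.6)·(-1) + (1.4)·(1)) / 4 = 1/4 = 0.25
  S[Y,Y] = ((1)·(1) + (0)·(0) + (-1)·(-1) + (-1)·(-1) + (1)·(1)) / 4 = 4/4 = 1
  S = [[3.8, 0.25],
 [0.25, 1]].

Step 3 — invert S. det(S) = 3.8·1 - (0.25)² = 3.7375.
  S^{-1} = (1/det) · [[d, -b], [-b, a]] = [[0.2676, -0.0669],
 [-0.0669, 1.0167]].

Step 4 — quadratic form (x̄ - mu_0)^T · S^{-1} · (x̄ - mu_0):
  S^{-1} · (x̄ - mu_0) = (-0.4415, 1.1104),
  (x̄ - mu_0)^T · [...] = (-1.4)·(-0.4415) + (1)·(1.1104) = 1.7284.

Step 5 — scale by n: T² = 5 · 1.7284 = 8.6421.

T² ≈ 8.6421


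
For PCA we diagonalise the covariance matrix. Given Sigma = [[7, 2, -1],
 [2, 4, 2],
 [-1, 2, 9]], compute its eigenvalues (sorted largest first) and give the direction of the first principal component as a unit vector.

Step 1 — characteristic polynomial p(λ) = det(λI - Sigma) = λ³ - tr·λ² + c_1·λ - det, where tr = trace, c_1 = sum of the principal 2×2 minors, det = det(Sigma):
  tr = 7 + 4 + 9 = 20,
  c_1 = (7·4 - (2)²) + (7·9 - (-1)²) + (4·9 - (2)²) = 24 + 62 + 32 = 118,
  det = 7·(4·9 - (2)²) - (2)·((2)·9 - (2)·(-1)) + (-1)·((2)·(2) - 4·(-1)) = 7·(32) - (2)·(20) + (-1)·(8) = 176.
  So p(λ) = λ³ - 20λ² + 118λ - 176.
Step 2 — look for an integer root (rational root theorem: any rational root is an integer divisor of 176). Testing λ = 8:
  p(8) = 512 - 1280 + 944 - 176 = 0  ✓
  Dividing out (λ - 8): p(λ) = (λ - 8)(λ² - 12λ + 22).
Step 3 — remaining eigenvalues from the quadratic λ² - 12λ + 22 = 0:
  Δ = 12² - 4·22 = 144 - 88 = 56,  λ = (12 ± √56)/2 = (12 ± 7.4833)/2 ≈ 9.7417 or 2.2583.
  Sorted: λ_1 = 9.7417,  λ_2 = 8,  λ_3 = 2.2583  (check: sum = 20 = tr ✓).

Step 4 — unit eigenvector for λ_1 ≈ 9.7417: v spans the null space of (Sigma - λ_1 I), whose rows are
  r_1 = (-2.7417, 2, -1),  r_2 = (2, -5.7417, 2),  r_3 = (-1, 2, -0.7417).
  v is orthogonal to every row, so take v ∝ r_1 × r_2 = ((2)·(2) - (-1)·(-5.7417), (-1)·(2) - (-2.7417)·(2), (-2.7417)·(-5.7417) - (2)·(2)) ≈ (-1.7417, 3.4833, 11.7417).
  Rescale (multiply by -1 so the first nonzero entry is positive): u = (1.7417, -3.4833, -11.7417).
  ||u|| = √((1.7417)² + (-3.4833)² + (-11.7417)²) = √(153.0334) ≈ 12.3707,  v_1 = u/||u|| ≈ (0.1408, -0.2816, -0.9492) (||v_1|| = 1).

λ_1 = 9.7417,  λ_2 = 8,  λ_3 = 2.2583;  v_1 ≈ (0.1408, -0.2816, -0.9492)


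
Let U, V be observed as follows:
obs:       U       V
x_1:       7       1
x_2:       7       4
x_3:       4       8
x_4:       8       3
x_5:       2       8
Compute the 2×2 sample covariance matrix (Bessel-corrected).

Step 1 — column means:
  mean(U) = (7 + 7 + 4 + 8 + 2) / 5 = 28/5 = 5.6
  mean(V) = (1 + 4 + 8 + 3 + 8) / 5 = 24/5 = 4.8

Step 2 — sample covariance S[i,j] = (1/(n-1)) · Σ_k (x_{k,i} - mean_i) · (x_{k,j} - mean_j), with n-1 = 4.
  S[U,U] = ((1.4)·(1.4) + (1.4)·(1.4) + (-1.6)·(-1.6) + (2.4)·(2.4) + (-3.6)·(-3.6)) / 4 = 25.2/4 = 6.3
  S[U,V] = ((1.4)·(-3.8) + (1.4)·(-0.8) + (-1.6)·(3.2) + (2.4)·(-1.8) + (-3.6)·(3.2)) / 4 = -27.4/4 = -6.85
  S[V,V] = ((-3.8)·(-3.8) + (-0.8)·(-0.8) + (3.2)·(3.2) + (-1.8)·(-1.8) + (3.2)·(3.2)) / 4 = 38.8/4 = 9.7

S is symmetric (S[j,i] = S[i,j]). Assembling:

S = [[6.3, -6.85],
 [-6.85, 9.7]]


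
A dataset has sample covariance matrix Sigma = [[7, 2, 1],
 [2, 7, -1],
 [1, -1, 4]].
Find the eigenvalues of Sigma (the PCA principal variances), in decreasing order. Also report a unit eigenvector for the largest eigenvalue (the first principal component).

Step 1 — characteristic polynomial p(λ) = det(λI - Sigma) = λ³ - tr·λ² + c_1·λ - det, where tr = trace, c_1 = sum of the principal 2×2 minors, det = det(Sigma):
  tr = 7 + 7 + 4 = 18,
  c_1 = (7·7 - (2)²) + (7·4 - (1)²) + (7·4 - (-1)²) = 45 + 27 + 27 = 99,
  det = 7·(7·4 - (-1)²) - (2)·((2)·4 - (-1)·(1)) + (1)·((2)·(-1) - 7·(1)) = 7·(27) - (2)·(9) + (1)·(-9) = 162.
  So p(λ) = λ³ - 18λ² + 99λ - 162.
Step 2 — look for an integer root (rational root theorem: any rational root is an integer divisor of 162). Testing λ = 3:
  p(3) = 27 - 162 + 297 - 162 = 0  ✓
  Dividing out (λ - 3): p(λ) = (λ - 3)(λ² - 15λ + 54).
Step 3 — remaining eigenvalues from the quadratic λ² - 15λ + 54 = 0:
  Δ = 15² - 4·54 = 225 - 216 = 9,  λ = (15 ± √9)/2 = (15 ± 3)/2 = 9 or 6.
  Sorted: λ_1 = 9,  λ_2 = 6,  λ_3 = 3  (check: sum = 18 = tr ✓).

Step 4 — unit eigenvector for λ_1 = 9: v spans the null space of (Sigma - λ_1 I), whose rows are
  r_1 = (-2, 2, 1),  r_2 = (2, -2, -1),  r_3 = (1, -1, -5).
  v is orthogonal to every row, so take v ∝ r_1 × r_3 = ((2)·(-5) - (1)·(-1), (1)·(1) - (-2)·(-5), (-2)·(-1) - (2)·(1)) = (-9, -9, 0).
  Rescale (divide by 9; multiply by -1 so the first nonzero entry is positive): u = (1, 1, 0).
  ||u|| = √((1)² + (1)² + (0)²) = √(2) ≈ 1.4142,  v_1 = u/||u|| ≈ (0.7071, 0.7071, 0) (||v_1|| = 1).

λ_1 = 9,  λ_2 = 6,  λ_3 = 3;  v_1 ≈ (0.7071, 0.7071, 0)


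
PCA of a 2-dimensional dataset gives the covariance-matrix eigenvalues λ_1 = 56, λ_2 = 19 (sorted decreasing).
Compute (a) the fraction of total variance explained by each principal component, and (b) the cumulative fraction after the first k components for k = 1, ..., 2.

Step 1 — total variance = trace(Sigma) = Σ λ_i = 56 + 19 = 75.

Step 2 — fraction explained by component i = λ_i / Σ λ:
  PC1: 56/75 = 0.7467
  PC2: 19/75 = 0.2533

Step 3 — cumulative fraction after k components = (λ_1 + ... + λ_k) / Σ λ:
  k = 1: 56/75 = 0.7467
  k = 2: (56 + 19)/75 = 75/75 = 1

Summary (fraction, with percent):

explained: PC1 0.7467 (74.67%), PC2 0.2533 (25.33%);  cumulative: 0.7467, 1


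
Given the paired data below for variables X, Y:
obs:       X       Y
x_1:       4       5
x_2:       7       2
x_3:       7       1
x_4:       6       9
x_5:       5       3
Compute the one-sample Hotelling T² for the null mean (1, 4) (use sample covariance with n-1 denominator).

Step 1 — sample mean vector:
  mean(X) = (4 + 7 + 7 + 6 + 5) / 5 = 29/5 = 5.8
  mean(Y) = (5 + 2 + 1 + 9 + 3) / 5 = 20/5 = 4
  x̄ = (5.8, 4),  deviation x̄ - mu_0 = (5.8, 4) - (1, 4) = (4.8, 0).

Step 2 — sample covariance matrix, S[i,j] = (1/(n-1)) · Σ_k (x_{k,i} - mean_i) · (x_{k,j} - mean_j), divisor n-1 = 4:
  S[X,X] = ((-1.8)·(-1.8) + (1.2)·(1.2) + (1.2)·(1.2) + (0.2)·(0.2) + (-0.8)·(-0.8)) / 4 = 6.8/4 = 1.7
  S[X,Y] = ((-1.8)·(1) + (1.2)·(-2) + (1.2)·(-3) + (0.2)·(5) + (-0.8)·(-1)) / 4 = -6/4 = -1.5
  S[Y,Y] = ((1)·(1) + (-2)·(-2) + (-3)·(-3) + (5)·(5) + (-1)·(-1)) / 4 = 40/4 = 10
  S = [[1.7, -1.5],
 [-1.5, 10]].

Step 3 — invert S. det(S) = 1.7·10 - (-1.5)² = 14.75.
  S^{-1} = (1/det) · [[d, -b], [-b, a]] = [[0.678, 0.1017],
 [0.1017, 0.1153]].

Step 4 — quadratic form (x̄ - mu_0)^T · S^{-1} · (x̄ - mu_0):
  S^{-1} · (x̄ - mu_0) = (3.2542, 0.4881),
  (x̄ - mu_0)^T · [...] = (4.8)·(3.2542) + (0)·(0.4881) = 15.6203.

Step 5 — scale by n: T² = 5 · 15.6203 = 78.1017.

T² ≈ 78.1017


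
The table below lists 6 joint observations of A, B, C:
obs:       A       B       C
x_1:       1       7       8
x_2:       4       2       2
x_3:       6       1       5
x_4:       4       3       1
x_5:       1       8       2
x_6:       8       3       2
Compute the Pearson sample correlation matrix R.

Step 1 — column means:
  mean(A) = (1 + 4 + 6 + 4 + 1 + 8) / 6 = 24/6 = 4
  mean(B) = (7 + 2 + 1 + 3 + 8 + 3) / 6 = 24/6 = 4
  mean(C) = (8 + 2 + 5 + 1 + 2 + 2) / 6 = 20/6 = 3.3333

Step 2 — sample variances and covariances s[i,j] = (1/(n-1)) · Σ_k (x_{k,i} - mean_i) · (x_{k,j} - mean_j), with n-1 = 5:
  s[A,A] = ((-3)·(-3) + (0)·(0) + (2)·(2) + (0)·(0) + (-3)·(-3) + (4)·(4)) / 5 = 38/5 = 7.6
  s[A,B] = ((-3)·(3) + (0)·(-2) + (2)·(-3) + (0)·(-1) + (-3)·(4) + (4)·(-1)) / 5 = -31/5 = -6.2
  s[A,C] = ((-3)·(4.6667) + (0)·(-1.3333) + (2)·(1.6667) + (0)·(-2.3333) + (-3)·(-1.3333) + (4)·(-1.3333)) / 5 = -12/5 = -2.4
  s[B,B] = ((3)·(3) + (-2)·(-2) + (-3)·(-3) + (-1)·(-1) + (4)·(4) + (-1)·(-1)) / 5 = 40/5 = 8
  s[B,C] = ((3)·(4.6667) + (-2)·(-1.3333) + (-3)·(1.6667) + (-1)·(-2.3333) + (4)·(-1.3333) + (-1)·(-1.3333)) / 5 = 10/5 = 2
  s[C,C] = ((4.6667)·(4.6667) + (-1.3333)·(-1.3333) + (1.6667)·(1.6667) + (-2.3333)·(-2.3333) + (-1.3333)·(-1.3333) + (-1.3333)·(-1.3333)) / 5 = 35.3333/5 = 7.0667
  Sample standard deviations s_i = √(s[i,i]):
  s(A) = √(7.6) = 2.7568
  s(B) = √(8) = 2.8284
  s(C) = √(7.0667) = 2.6583

Step 3 — r_{ij} = s_{ij} / (s_i · s_j):
  r[A,A] = 1 (diagonal).
  r[A,B] = -6.2 / (2.7568 · 2.8284) = -6.2 / 7.7974 = -0.7951
  r[A,C] = -2.4 / (2.7568 · 2.6583) = -2.4 / 7.3285 = -0.3275
  r[B,B] = 1 (diagonal).
  r[B,C] = 2 / (2.8284 · 2.6583) = 2 / 7.5189 = 0.266
  r[C,C] = 1 (diagonal).

R is symmetric with unit diagonal. Assembling:

R = [[1, -0.7951, -0.3275],
 [-0.7951, 1, 0.266],
 [-0.3275, 0.266, 1]]
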